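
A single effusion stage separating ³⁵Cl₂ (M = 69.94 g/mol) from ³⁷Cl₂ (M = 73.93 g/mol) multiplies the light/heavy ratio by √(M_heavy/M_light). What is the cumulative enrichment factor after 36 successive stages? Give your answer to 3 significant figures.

After 36 stages the ratio has grown by (√(73.93/69.94))^36 = (73.93/69.94)^(36/2).
= 1.05705^18 = 2.71.

2.71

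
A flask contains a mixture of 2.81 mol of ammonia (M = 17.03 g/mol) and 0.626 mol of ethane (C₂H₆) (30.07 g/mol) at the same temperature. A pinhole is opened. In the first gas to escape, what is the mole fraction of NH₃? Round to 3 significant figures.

Rate_i ∝ x_i/√M_i (Graham's law weighted by mole fraction), so the effusate composition follows n_i/√M_i.
Mole fraction of NH₃ in the effusate = (n_NH₃/√M_NH₃) / (n_NH₃/√M_NH₃ + n_C₂H₆/√M_C₂H₆)
= (2.81/√17.03) / (2.81/√17.03 + 0.626/√30.07) = 0.6809/(0.6809 + 0.1142) = 0.856.

0.856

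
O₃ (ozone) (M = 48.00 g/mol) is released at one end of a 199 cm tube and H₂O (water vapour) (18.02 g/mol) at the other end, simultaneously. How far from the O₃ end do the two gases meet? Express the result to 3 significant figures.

75.6 cm

The fronts meet when d_O₃ + d_H₂O = L with d_O₃/d_H₂O = √(M_H₂O/M_O₃) (Graham's law). Here √(M_H₂O/M_O₃) = √(18.02/48.00) = 0.6127.
With d_O₃ + d_H₂O = 199 cm, d_H₂O = 199/(1 + 0.6127) = 123.4 cm.
d_O₃ = 199 − 123.4 = 75.6 cm.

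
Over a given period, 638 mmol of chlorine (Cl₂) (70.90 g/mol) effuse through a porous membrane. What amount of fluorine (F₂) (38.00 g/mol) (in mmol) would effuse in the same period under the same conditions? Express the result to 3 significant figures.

871 mmol

By Graham's law, rate_F₂/rate_Cl₂ = √(M_Cl₂/M_F₂) = √(70.90/38.00) = √1.866 = 1.366.
So the amount for F₂ is 638 × 1.366 = 871 mmol.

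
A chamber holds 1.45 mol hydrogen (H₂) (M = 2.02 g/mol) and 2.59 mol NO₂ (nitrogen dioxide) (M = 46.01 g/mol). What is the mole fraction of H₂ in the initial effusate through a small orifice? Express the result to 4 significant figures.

0.7277

Each component's effusion rate ∝ (its partial pressure)·(1/√M) ∝ n_i/√M_i.
x_H₂(eff) = (n_H₂/√M_H₂) / (n_H₂/√M_H₂ + n_NO₂/√M_NO₂)
= (1.45/√2.02) / (1.45/√2.02 + 2.59/√46.01) = 1.020/(1.020 + 0.3818) = 0.7277.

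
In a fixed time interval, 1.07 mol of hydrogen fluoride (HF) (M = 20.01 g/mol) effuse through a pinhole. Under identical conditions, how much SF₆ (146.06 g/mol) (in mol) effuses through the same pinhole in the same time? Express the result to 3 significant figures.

Using Graham's law: rate_SF₆/rate_HF = √(M_HF/M_SF₆) = √(20.01/146.06) = √0.1370 = 0.3701.
So the amount for SF₆ is 1.07 × 0.3701 = 0.396 mol.

0.396 mol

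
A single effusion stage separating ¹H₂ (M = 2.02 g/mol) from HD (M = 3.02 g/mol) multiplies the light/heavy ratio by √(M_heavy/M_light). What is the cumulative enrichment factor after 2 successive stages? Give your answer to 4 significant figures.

The single-stage factor is √(M_heavy/M_light), so 2 stages give [√(3.02/2.02)]^2 = (3.02/2.02)^(2/2).
= 1.49505^1 = 1.495.

1.495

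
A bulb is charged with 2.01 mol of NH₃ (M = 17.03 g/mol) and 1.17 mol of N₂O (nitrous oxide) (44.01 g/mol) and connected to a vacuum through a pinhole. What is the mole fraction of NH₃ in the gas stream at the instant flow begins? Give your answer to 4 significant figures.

Rate_i ∝ x_i/√M_i (Graham's law weighted by mole fraction), so the effusate composition follows n_i/√M_i.
So x_NH₃ in the escaping gas = (n_NH₃/√M_NH₃) / Σ(n_i/√M_i)
= (2.01/√17.03) / (2.01/√17.03 + 1.17/√44.01) = 0.4871/(0.4871 + 0.1764) = 0.7342.

0.7342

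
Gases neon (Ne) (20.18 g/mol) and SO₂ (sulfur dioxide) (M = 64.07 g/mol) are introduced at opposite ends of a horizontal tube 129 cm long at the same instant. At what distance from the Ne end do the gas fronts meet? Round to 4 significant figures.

82.63 cm

The fronts meet when d_Ne + d_SO₂ = L with d_Ne/d_SO₂ = √(M_SO₂/M_Ne) (Graham's law). Here √(M_SO₂/M_Ne) = √(64.07/20.18) = 1.782.
With d_Ne + d_SO₂ = 129 cm, d_SO₂ = 129/(1 + 1.782) = 46.37 cm.
d_Ne = 129 − 46.37 = 82.63 cm.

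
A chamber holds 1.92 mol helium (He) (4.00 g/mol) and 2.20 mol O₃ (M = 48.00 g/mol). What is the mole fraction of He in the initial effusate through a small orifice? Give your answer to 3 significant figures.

Rate_i ∝ x_i/√M_i (Graham's law weighted by mole fraction), so the effusate composition follows n_i/√M_i.
x_He(eff) = (n_He/√M_He) / (n_He/√M_He + n_O₃/√M_O₃)
= (1.92/√4.00) / (1.92/√4.00 + 2.20/√48.00) = 0.9600/(0.9600 + 0.3175) = 0.751.

0.751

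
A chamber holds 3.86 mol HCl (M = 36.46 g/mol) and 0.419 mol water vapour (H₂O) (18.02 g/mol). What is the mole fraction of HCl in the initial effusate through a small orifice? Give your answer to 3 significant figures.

0.866

Rate_i ∝ x_i/√M_i (Graham's law weighted by mole fraction), so the effusate composition follows n_i/√M_i.
Mole fraction of HCl in the effusate = (n_HCl/√M_HCl) / (n_HCl/√M_HCl + n_H₂O/√M_H₂O)
= (3.86/√36.46) / (3.86/√36.46 + 0.419/√18.02) = 0.6393/(0.6393 + 0.09870) = 0.866.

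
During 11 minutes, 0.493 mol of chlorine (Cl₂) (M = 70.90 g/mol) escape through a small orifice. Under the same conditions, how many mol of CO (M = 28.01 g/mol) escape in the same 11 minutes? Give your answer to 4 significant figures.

From Graham's law, rate_CO/rate_Cl₂ = √(M_Cl₂/M_CO) = √(70.90/28.01) = √2.531 = 1.591.
So the amount for CO is 0.493 × 1.591 = 0.7844 mol.

0.7844 mol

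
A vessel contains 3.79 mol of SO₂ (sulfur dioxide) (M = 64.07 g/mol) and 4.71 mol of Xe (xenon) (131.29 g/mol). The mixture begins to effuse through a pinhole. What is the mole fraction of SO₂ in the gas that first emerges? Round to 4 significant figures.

Rate_i ∝ x_i/√M_i (Graham's law weighted by mole fraction), so the effusate composition follows n_i/√M_i.
x_SO₂(eff) = (n_SO₂/√M_SO₂) / (n_SO₂/√M_SO₂ + n_Xe/√M_Xe)
= (3.79/√64.07) / (3.79/√64.07 + 4.71/√131.29) = 0.4735/(0.4735 + 0.4111) = 0.5353.

0.5353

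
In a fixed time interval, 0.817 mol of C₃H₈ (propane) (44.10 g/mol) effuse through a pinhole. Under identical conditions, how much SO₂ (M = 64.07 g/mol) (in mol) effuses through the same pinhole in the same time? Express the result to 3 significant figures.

From Graham's law, rate_SO₂/rate_C₃H₈ = √(M_C₃H₈/M_SO₂) = √(44.10/64.07) = √0.6883 = 0.8296.
So the amount for SO₂ is 0.817 × 0.8296 = 0.678 mol.

0.678 mol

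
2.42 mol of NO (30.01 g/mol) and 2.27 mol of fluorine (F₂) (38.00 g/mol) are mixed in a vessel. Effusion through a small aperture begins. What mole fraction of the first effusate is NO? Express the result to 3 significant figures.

0.545

Effusion rate of each component ∝ n_i/√M_i (partial pressure × 1/√M).
So x_NO in the escaping gas = (n_NO/√M_NO) / Σ(n_i/√M_i)
= (2.42/√30.01) / (2.42/√30.01 + 2.27/√38.00) = 0.4418/(0.4418 + 0.3682) = 0.545.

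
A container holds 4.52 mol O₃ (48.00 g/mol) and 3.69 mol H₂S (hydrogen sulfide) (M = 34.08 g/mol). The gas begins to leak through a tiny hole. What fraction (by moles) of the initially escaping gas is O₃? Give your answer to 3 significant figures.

Effusion rate of each component ∝ n_i/√M_i (partial pressure × 1/√M).
x_O₃(eff) = (n_O₃/√M_O₃) / (n_O₃/√M_O₃ + n_H₂S/√M_H₂S)
= (4.52/√48.00) / (4.52/√48.00 + 3.69/√34.08) = 0.6524/(0.6524 + 0.6321) = 0.508.

0.508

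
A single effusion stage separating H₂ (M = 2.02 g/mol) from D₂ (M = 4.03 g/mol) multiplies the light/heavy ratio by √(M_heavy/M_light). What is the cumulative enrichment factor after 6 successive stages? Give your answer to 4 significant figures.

7.941

The single-stage factor is √(M_heavy/M_light), so 6 stages give [√(4.03/2.02)]^6 = (4.03/2.02)^(6/2).
= 1.99505^3 = 7.941.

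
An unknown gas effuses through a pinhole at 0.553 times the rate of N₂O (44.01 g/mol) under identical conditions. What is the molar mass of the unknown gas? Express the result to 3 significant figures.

Since effusion rate ∝ 1/√M, rate_X/rate_N₂O = √(M_N₂O/M_X).
0.553 = √(44.01/M_X)
M_X = 44.01 / 0.553² = 44.01 / 0.3058 = 144 g/mol

144 g/mol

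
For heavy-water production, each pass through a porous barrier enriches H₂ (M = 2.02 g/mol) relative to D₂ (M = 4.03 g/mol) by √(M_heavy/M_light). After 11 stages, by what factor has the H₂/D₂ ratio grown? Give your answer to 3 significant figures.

After 11 stages the ratio has grown by (√(4.03/2.02))^11 = (4.03/2.02)^(11/2).
= 1.99505^(11/2) = 44.6.

44.6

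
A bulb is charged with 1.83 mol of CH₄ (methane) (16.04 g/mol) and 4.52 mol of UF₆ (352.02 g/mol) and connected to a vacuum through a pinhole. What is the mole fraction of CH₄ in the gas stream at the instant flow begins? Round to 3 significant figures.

0.655

The effusion rate of species i is ∝ p_i/√M_i ∝ n_i/√M_i.
Mole fraction of CH₄ in the effusate = (n_CH₄/√M_CH₄) / (n_CH₄/√M_CH₄ + n_UF₆/√M_UF₆)
= (1.83/√16.04) / (1.83/√16.04 + 4.52/√352.02) = 0.4569/(0.4569 + 0.2409) = 0.655.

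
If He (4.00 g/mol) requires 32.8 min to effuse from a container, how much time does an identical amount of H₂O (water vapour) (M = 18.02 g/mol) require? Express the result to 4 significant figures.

69.62 min

Since effusion rate ∝ 1/√M, t_H₂O/t_He = √(M_H₂O/M_He) = √(18.02/4.00) = √4.505 = 2.122.
So the time for H₂O is 32.8 × 2.122 = 69.62 min.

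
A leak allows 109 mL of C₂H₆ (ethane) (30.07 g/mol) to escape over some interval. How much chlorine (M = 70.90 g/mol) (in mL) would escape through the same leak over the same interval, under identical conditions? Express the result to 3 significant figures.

Graham's law gives rate_Cl₂/rate_C₂H₆ = √(M_C₂H₆/M_Cl₂) = √(30.07/70.90) = √0.4241 = 0.6512.
So the volume for Cl₂ is 109 × 0.6512 = 71.0 mL.

71.0 mL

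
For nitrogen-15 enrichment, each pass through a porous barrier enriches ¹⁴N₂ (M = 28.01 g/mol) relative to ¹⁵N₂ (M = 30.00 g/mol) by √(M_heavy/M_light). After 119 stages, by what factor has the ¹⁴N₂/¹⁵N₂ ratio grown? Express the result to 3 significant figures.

59.4

Overall factor = α^119 with α = √(30.00/28.01), i.e. (30.00/28.01)^(119/2).
= 1.07105^(119/2) = 59.4.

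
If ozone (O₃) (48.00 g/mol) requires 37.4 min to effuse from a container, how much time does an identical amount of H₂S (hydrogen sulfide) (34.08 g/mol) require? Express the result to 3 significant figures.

Graham's law gives t_H₂S/t_O₃ = √(M_H₂S/M_O₃) = √(34.08/48.00) = √0.7100 = 0.8426.
So the time for H₂S is 37.4 × 0.8426 = 31.5 min.

31.5 min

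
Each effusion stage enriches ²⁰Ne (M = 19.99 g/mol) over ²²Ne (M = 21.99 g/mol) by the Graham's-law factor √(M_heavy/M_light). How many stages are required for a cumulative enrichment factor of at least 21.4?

65

Per stage α = (21.99/19.99)^(1/2) = 1.10005^0.5, giving ln α = 0.04768.
Need α^N ≥ 21.4 ⇒ N ≥ ln(21.4) / ln α = 3.063 / 0.04768 = 64.25.
Rounding up, N = 65 stages.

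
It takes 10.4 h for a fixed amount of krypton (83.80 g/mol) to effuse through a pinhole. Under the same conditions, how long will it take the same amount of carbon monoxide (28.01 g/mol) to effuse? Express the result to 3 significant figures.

Graham's law gives t_CO/t_Kr = √(M_CO/M_Kr) = √(28.01/83.80) = √0.3342 = 0.5781.
So the time for CO is 10.4 × 0.5781 = 6.01 h.

6.01 h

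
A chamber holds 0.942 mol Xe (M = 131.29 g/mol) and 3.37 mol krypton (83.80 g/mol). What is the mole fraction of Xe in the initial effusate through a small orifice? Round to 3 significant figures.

0.183

Effusion rate of each component ∝ n_i/√M_i (partial pressure × 1/√M).
Mole fraction of Xe in the effusate = (n_Xe/√M_Xe) / (n_Xe/√M_Xe + n_Kr/√M_Kr)
= (0.942/√131.29) / (0.942/√131.29 + 3.37/√83.80) = 0.08221/(0.08221 + 0.3681) = 0.183.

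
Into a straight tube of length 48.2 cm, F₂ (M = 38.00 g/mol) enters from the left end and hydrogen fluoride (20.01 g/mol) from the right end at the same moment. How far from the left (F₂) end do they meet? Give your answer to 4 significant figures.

In equal time, each gas travels a distance ∝ its rate ∝ 1/√M, so d_F₂/d_HF = √(M_HF/M_F₂) = √(20.01/38.00) = 0.7257.
With d_F₂ + d_HF = 48.2 cm, d_HF = 48.2/(1 + 0.7257) = 27.93 cm.
d_F₂ = 48.2 − 27.93 = 20.27 cm.

20.27 cm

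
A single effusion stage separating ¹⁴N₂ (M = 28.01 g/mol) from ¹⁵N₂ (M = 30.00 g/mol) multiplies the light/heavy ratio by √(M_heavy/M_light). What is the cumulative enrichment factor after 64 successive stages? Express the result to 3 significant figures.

8.99

Each stage multiplies the ratio by α = √(30.00/28.01), so after 64 stages the overall factor is α^64 = (30.00/28.01)^(64/2).
= 1.07105^32 = 8.99.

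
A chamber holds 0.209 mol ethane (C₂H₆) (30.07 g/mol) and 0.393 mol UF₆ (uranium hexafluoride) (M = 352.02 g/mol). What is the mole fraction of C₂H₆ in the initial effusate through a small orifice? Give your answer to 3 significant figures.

Effusion rate of each component ∝ n_i/√M_i (partial pressure × 1/√M).
Mole fraction of C₂H₆ in the effusate = (n_C₂H₆/√M_C₂H₆) / (n_C₂H₆/√M_C₂H₆ + n_UF₆/√M_UF₆)
= (0.209/√30.07) / (0.209/√30.07 + 0.393/√352.02) = 0.03811/(0.03811 + 0.02095) = 0.645.

0.645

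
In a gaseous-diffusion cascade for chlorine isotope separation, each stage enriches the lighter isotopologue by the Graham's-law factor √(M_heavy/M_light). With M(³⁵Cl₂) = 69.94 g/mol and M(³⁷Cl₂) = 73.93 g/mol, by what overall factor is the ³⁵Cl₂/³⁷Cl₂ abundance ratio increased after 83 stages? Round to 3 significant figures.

The single-stage factor is √(M_heavy/M_light), so 83 stages give [√(73.93/69.94)]^83 = (73.93/69.94)^(83/2).
= 1.05705^(83/2) = 10.0.

10.0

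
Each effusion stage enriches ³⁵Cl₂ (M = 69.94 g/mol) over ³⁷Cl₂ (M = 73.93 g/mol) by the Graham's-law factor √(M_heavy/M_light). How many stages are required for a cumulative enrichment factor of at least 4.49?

Single-stage factor α = √(73.93/69.94), so ln α = ½ ln(1.05705) = 0.02774.
Need α^N ≥ 4.49 ⇒ N ≥ ln(4.49) / ln α = 1.502 / 0.02774 = 54.14.
So at least 55 stages are needed.

55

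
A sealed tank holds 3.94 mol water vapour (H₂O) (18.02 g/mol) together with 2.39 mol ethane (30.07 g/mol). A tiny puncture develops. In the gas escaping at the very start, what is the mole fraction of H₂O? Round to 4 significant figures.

0.6805

Rate_i ∝ x_i/√M_i (Graham's law weighted by mole fraction), so the effusate composition follows n_i/√M_i.
So x_H₂O in the escaping gas = (n_H₂O/√M_H₂O) / Σ(n_i/√M_i)
= (3.94/√18.02) / (3.94/√18.02 + 2.39/√30.07) = 0.9282/(0.9282 + 0.4358) = 0.6805.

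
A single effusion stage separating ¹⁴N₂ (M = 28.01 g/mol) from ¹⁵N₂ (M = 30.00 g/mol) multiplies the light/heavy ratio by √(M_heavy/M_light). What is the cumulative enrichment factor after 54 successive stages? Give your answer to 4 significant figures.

After 54 stages the ratio has grown by (√(30.00/28.01))^54 = (30.00/28.01)^(54/2).
= 1.07105^27 = 6.380.

6.380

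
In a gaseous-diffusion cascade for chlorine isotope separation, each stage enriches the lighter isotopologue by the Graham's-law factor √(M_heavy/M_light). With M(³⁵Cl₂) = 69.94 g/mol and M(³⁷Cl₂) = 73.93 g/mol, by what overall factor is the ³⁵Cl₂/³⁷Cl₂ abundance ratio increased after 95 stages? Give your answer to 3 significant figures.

Overall factor = α^95 with α = √(73.93/69.94), i.e. (73.93/69.94)^(95/2).
= 1.05705^(95/2) = 13.9.

13.9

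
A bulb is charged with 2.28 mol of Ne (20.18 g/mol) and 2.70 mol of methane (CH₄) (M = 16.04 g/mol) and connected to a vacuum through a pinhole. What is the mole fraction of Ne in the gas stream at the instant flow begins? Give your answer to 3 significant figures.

0.430

The effusion rate of species i is ∝ p_i/√M_i ∝ n_i/√M_i.
So x_Ne in the escaping gas = (n_Ne/√M_Ne) / Σ(n_i/√M_i)
= (2.28/√20.18) / (2.28/√20.18 + 2.70/√16.04) = 0.5075/(0.5075 + 0.6742) = 0.430.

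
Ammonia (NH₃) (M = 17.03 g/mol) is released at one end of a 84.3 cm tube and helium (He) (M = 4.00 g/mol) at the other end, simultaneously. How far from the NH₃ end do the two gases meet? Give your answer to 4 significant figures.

27.52 cm

Distances travelled in equal time are proportional to diffusion rates, so d_NH₃/d_He = √(M_He/M_NH₃) = √(4.00/17.03) = 0.4846.
With d_NH₃ + d_He = 84.3 cm, d_He = 84.3/(1 + 0.4846) = 56.78 cm.
d_NH₃ = 84.3 − 56.78 = 27.52 cm.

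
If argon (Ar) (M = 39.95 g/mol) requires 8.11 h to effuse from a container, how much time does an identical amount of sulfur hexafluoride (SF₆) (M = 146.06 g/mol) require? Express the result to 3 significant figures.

15.5 h

From Graham's law, t_SF₆/t_Ar = √(M_SF₆/M_Ar) = √(146.06/39.95) = √3.656 = 1.912.
So the time for SF₆ is 8.11 × 1.912 = 15.5 h.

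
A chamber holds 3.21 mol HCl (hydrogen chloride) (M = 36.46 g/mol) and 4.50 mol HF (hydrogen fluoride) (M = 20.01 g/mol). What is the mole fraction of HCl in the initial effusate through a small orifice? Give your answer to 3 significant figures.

Rate_i ∝ x_i/√M_i (Graham's law weighted by mole fraction), so the effusate composition follows n_i/√M_i.
Mole fraction of HCl in the effusate = (n_HCl/√M_HCl) / (n_HCl/√M_HCl + n_HF/√M_HF)
= (3.21/√36.46) / (3.21/√36.46 + 4.50/√20.01) = 0.5316/(0.5316 + 1.006) = 0.346.

0.346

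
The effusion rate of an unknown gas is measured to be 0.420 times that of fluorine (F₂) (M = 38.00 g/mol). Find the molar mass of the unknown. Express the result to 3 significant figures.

215 g/mol

Since effusion rate ∝ 1/√M, rate_X/rate_F₂ = √(M_F₂/M_X).
0.420 = √(38.00/M_X)
M_X = 38.00 / 0.420² = 38.00 / 0.1764 = 215 g/mol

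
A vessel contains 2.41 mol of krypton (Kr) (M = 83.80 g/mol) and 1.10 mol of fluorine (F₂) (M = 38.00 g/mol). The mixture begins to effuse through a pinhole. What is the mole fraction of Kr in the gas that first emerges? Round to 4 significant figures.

0.5960

Effusion rate of each component ∝ n_i/√M_i (partial pressure × 1/√M).
So x_Kr in the escaping gas = (n_Kr/√M_Kr) / Σ(n_i/√M_i)
= (2.41/√83.80) / (2.41/√83.80 + 1.10/√38.00) = 0.2633/(0.2633 + 0.1784) = 0.5960.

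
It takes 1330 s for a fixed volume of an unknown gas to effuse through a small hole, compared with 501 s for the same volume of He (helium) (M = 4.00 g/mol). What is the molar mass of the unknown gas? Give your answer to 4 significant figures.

From Graham's law, t_X/t_He = √(M_X/M_He).
1330/501 = 2.655 = √(M_X/4.00)
M_X = 4.00 × 2.655² = 4.00 × 7.047 = 28.19 g/mol

28.19 g/mol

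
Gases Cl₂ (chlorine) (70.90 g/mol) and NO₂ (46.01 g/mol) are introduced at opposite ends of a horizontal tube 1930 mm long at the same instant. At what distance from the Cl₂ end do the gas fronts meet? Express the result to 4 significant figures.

Distances travelled in equal time are proportional to diffusion rates, so d_Cl₂/d_NO₂ = √(M_NO₂/M_Cl₂) = √(46.01/70.90) = 0.8056.
With d_Cl₂ + d_NO₂ = 1930 mm, d_NO₂ = 1930/(1 + 0.8056) = 1069 mm.
d_Cl₂ = 1930 − 1069 = 861.1 mm.

861.1 mm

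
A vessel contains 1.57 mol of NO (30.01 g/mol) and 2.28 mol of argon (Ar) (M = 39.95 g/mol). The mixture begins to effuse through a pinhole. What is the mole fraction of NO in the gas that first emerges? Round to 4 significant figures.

0.4427

Each component's effusion rate ∝ (its partial pressure)·(1/√M) ∝ n_i/√M_i.
x_NO(eff) = (n_NO/√M_NO) / (n_NO/√M_NO + n_Ar/√M_Ar)
= (1.57/√30.01) / (1.57/√30.01 + 2.28/√39.95) = 0.2866/(0.2866 + 0.3607) = 0.4427.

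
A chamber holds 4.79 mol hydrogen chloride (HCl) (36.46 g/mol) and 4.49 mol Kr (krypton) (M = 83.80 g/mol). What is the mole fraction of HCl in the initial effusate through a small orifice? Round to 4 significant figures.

0.6179

Effusion rate of each component ∝ n_i/√M_i (partial pressure × 1/√M).
So x_HCl in the escaping gas = (n_HCl/√M_HCl) / Σ(n_i/√M_i)
= (4.79/√36.46) / (4.79/√36.46 + 4.49/√83.80) = 0.7933/(0.7933 + 0.4905) = 0.6179.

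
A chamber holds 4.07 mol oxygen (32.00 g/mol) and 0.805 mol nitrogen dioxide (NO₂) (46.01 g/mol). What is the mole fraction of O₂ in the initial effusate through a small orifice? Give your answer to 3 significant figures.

0.858

Effusion rate of each component ∝ n_i/√M_i (partial pressure × 1/√M).
x_O₂(eff) = (n_O₂/√M_O₂) / (n_O₂/√M_O₂ + n_NO₂/√M_NO₂)
= (4.07/√32.00) / (4.07/√32.00 + 0.805/√46.01) = 0.7195/(0.7195 + 0.1187) = 0.858.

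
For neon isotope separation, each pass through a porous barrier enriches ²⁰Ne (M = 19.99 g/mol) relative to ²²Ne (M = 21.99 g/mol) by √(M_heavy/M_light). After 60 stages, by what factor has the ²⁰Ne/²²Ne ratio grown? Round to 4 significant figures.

After 60 stages the ratio has grown by (√(21.99/19.99))^60 = (21.99/19.99)^(60/2).
= 1.10005^30 = 17.47.

17.47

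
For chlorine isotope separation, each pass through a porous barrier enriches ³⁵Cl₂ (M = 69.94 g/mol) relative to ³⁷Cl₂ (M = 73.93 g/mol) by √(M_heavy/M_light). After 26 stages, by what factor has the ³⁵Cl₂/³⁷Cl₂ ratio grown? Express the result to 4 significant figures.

2.057

After 26 stages the ratio has grown by (√(73.93/69.94))^26 = (73.93/69.94)^(26/2).
= 1.05705^13 = 2.057.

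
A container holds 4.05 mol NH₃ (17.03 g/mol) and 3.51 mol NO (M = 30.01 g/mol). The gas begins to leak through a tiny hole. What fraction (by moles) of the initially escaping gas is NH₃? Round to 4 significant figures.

0.6050

Rate_i ∝ x_i/√M_i (Graham's law weighted by mole fraction), so the effusate composition follows n_i/√M_i.
Mole fraction of NH₃ in the effusate = (n_NH₃/√M_NH₃) / (n_NH₃/√M_NH₃ + n_NO/√M_NO)
= (4.05/√17.03) / (4.05/√17.03 + 3.51/√30.01) = 0.9814/(0.9814 + 0.6407) = 0.6050.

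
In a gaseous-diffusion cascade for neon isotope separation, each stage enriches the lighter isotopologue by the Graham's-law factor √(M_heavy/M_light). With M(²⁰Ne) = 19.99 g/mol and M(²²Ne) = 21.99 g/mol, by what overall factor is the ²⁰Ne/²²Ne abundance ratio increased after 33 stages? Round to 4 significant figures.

4.823

Overall factor = α^33 with α = √(21.99/19.99), i.e. (21.99/19.99)^(33/2).
= 1.10005^(33/2) = 4.823.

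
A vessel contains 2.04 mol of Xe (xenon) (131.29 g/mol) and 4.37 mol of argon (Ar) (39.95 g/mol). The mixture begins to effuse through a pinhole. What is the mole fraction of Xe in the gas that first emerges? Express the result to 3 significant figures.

0.205

Rate_i ∝ x_i/√M_i (Graham's law weighted by mole fraction), so the effusate composition follows n_i/√M_i.
Mole fraction of Xe in the effusate = (n_Xe/√M_Xe) / (n_Xe/√M_Xe + n_Ar/√M_Ar)
= (2.04/√131.29) / (2.04/√131.29 + 4.37/√39.95) = 0.1780/(0.1780 + 0.6914) = 0.205.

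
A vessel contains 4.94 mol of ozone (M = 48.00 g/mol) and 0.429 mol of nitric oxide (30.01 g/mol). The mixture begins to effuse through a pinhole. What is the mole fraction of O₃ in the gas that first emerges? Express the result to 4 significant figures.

Effusion rate of each component ∝ n_i/√M_i (partial pressure × 1/√M).
x_O₃(eff) = (n_O₃/√M_O₃) / (n_O₃/√M_O₃ + n_NO/√M_NO)
= (4.94/√48.00) / (4.94/√48.00 + 0.429/√30.01) = 0.7130/(0.7130 + 0.07831) = 0.9010.

0.9010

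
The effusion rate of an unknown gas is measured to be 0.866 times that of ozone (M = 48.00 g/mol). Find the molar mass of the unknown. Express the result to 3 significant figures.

By Graham's law, rate_X/rate_O₃ = √(M_O₃/M_X).
0.866 = √(48.00/M_X)
M_X = 48.00 / 0.866² = 48.00 / 0.7500 = 64.0 g/mol

64.0 g/mol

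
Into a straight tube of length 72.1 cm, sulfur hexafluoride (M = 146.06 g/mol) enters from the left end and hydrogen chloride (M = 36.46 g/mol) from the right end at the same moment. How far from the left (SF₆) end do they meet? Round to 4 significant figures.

In equal time, each gas travels a distance ∝ its rate ∝ 1/√M, so d_SF₆/d_HCl = √(M_HCl/M_SF₆) = √(36.46/146.06) = 0.4996.
With d_SF₆ + d_HCl = 72.1 cm, d_HCl = 72.1/(1 + 0.4996) = 48.08 cm.
d_SF₆ = 72.1 − 48.08 = 24.02 cm.

24.02 cm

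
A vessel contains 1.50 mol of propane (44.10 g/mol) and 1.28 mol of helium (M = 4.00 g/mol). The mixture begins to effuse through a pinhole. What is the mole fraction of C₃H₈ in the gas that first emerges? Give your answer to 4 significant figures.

0.2609

Rate_i ∝ x_i/√M_i (Graham's law weighted by mole fraction), so the effusate composition follows n_i/√M_i.
x_C₃H₈(eff) = (n_C₃H₈/√M_C₃H₈) / (n_C₃H₈/√M_C₃H₈ + n_He/√M_He)
= (1.50/√44.10) / (1.50/√44.10 + 1.28/√4.00) = 0.2259/(0.2259 + 0.6400) = 0.2609.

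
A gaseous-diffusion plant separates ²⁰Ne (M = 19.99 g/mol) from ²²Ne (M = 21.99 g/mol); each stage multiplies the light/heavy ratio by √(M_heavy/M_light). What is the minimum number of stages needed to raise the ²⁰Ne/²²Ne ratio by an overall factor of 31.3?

73

With α = √(21.99/19.99) per stage, ln α = ½ ln(1.10005) = 0.04768.
Need α^N ≥ 31.3 ⇒ N ≥ ln(31.3) / ln α = 3.444 / 0.04768 = 72.23.
So at least 73 stages are needed.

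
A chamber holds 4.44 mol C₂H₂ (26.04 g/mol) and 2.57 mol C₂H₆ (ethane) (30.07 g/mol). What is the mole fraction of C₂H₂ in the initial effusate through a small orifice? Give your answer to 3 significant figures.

0.650

Each component's effusion rate ∝ (its partial pressure)·(1/√M) ∝ n_i/√M_i.
Mole fraction of C₂H₂ in the effusate = (n_C₂H₂/√M_C₂H₂) / (n_C₂H₂/√M_C₂H₂ + n_C₂H₆/√M_C₂H₆)
= (4.44/√26.04) / (4.44/√26.04 + 2.57/√30.07) = 0.8701/(0.8701 + 0.4687) = 0.650.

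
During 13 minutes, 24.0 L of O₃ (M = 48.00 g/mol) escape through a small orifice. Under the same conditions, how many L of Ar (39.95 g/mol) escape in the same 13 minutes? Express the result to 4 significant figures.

From Graham's law, rate_Ar/rate_O₃ = √(M_O₃/M_Ar) = √(48.00/39.95) = √1.202 = 1.096.
So the volume for Ar is 24.0 × 1.096 = 26.31 L.

26.31 L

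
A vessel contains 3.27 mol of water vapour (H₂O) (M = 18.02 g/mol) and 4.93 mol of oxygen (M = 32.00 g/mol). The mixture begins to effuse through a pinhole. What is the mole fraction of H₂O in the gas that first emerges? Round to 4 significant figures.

0.4692

Rate_i ∝ x_i/√M_i (Graham's law weighted by mole fraction), so the effusate composition follows n_i/√M_i.
Mole fraction of H₂O in the effusate = (n_H₂O/√M_H₂O) / (n_H₂O/√M_H₂O + n_O₂/√M_O₂)
= (3.27/√18.02) / (3.27/√18.02 + 4.93/√32.00) = 0.7703/(0.7703 + 0.8715) = 0.4692.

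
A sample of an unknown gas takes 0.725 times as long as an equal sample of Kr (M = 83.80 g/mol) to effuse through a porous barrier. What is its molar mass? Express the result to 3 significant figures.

By Graham's law, t_X/t_Kr = √(M_X/M_Kr).
0.725 = √(M_X/83.80)
M_X = 83.80 × 0.725² = 83.80 × 0.5256 = 44.0 g/mol

44.0 g/mol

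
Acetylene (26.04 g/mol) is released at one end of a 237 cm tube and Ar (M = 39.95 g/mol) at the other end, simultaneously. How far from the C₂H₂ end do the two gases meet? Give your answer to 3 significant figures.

The fronts meet when d_C₂H₂ + d_Ar = L with d_C₂H₂/d_Ar = √(M_Ar/M_C₂H₂) (Graham's law). Here √(M_Ar/M_C₂H₂) = √(39.95/26.04) = 1.239.
With d_C₂H₂ + d_Ar = 237 cm, d_Ar = 237/(1 + 1.239) = 105.9 cm.
d_C₂H₂ = 237 − 105.9 = 131 cm.

131 cm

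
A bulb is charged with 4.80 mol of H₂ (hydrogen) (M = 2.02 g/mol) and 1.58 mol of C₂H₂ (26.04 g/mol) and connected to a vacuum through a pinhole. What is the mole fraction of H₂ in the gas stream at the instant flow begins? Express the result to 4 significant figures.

0.9160

Effusion rate of each component ∝ n_i/√M_i (partial pressure × 1/√M).
So x_H₂ in the escaping gas = (n_H₂/√M_H₂) / Σ(n_i/√M_i)
= (4.80/√2.02) / (4.80/√2.02 + 1.58/√26.04) = 3.377/(3.377 + 0.3096) = 0.9160.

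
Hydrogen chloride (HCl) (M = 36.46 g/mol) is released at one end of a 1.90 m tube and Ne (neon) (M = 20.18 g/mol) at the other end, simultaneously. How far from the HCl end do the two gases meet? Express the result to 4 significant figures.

Distances travelled in equal time are proportional to diffusion rates, so d_HCl/d_Ne = √(M_Ne/M_HCl) = √(20.18/36.46) = 0.7440.
With d_HCl + d_Ne = 1.90 m, d_Ne = 1.90/(1 + 0.7440) = 1.089 m.
d_HCl = 1.90 − 1.089 = 0.8105 m.

0.8105 m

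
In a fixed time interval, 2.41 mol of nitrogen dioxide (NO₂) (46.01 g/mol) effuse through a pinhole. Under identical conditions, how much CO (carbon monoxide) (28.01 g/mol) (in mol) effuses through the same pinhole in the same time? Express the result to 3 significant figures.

By Graham's law, rate_CO/rate_NO₂ = √(M_NO₂/M_CO) = √(46.01/28.01) = √1.643 = 1.282.
So the amount for CO is 2.41 × 1.282 = 3.09 mol.

3.09 mol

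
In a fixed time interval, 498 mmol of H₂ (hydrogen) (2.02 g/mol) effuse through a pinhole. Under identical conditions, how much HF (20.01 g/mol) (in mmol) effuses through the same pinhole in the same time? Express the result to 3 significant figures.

158 mmol

Using Graham's law: rate_HF/rate_H₂ = √(M_H₂/M_HF) = √(2.02/20.01) = √0.1009 = 0.3177.
So the amount for HF is 498 × 0.3177 = 158 mmol.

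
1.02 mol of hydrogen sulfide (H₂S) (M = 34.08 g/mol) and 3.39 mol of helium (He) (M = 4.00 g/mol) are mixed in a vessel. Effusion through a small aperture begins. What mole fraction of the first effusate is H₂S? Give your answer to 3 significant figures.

0.0934

The effusion rate of species i is ∝ p_i/√M_i ∝ n_i/√M_i.
So x_H₂S in the escaping gas = (n_H₂S/√M_H₂S) / Σ(n_i/√M_i)
= (1.02/√34.08) / (1.02/√34.08 + 3.39/√4.00) = 0.1747/(0.1747 + 1.695) = 0.0934.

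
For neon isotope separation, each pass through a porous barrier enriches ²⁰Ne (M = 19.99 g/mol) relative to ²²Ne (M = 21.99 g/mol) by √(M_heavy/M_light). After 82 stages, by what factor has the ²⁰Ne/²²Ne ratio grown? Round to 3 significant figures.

49.9

After 82 stages the ratio has grown by (√(21.99/19.99))^82 = (21.99/19.99)^(82/2).
= 1.10005^41 = 49.9.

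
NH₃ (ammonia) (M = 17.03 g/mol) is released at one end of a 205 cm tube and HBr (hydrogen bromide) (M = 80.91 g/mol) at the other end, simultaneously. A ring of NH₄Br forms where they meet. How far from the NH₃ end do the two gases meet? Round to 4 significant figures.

140.5 cm

Distances travelled in equal time are proportional to diffusion rates, so d_NH₃/d_HBr = √(M_HBr/M_NH₃) = √(80.91/17.03) = 2.180.
With d_NH₃ + d_HBr = 205 cm, d_HBr = 205/(1 + 2.180) = 64.47 cm.
d_NH₃ = 205 − 64.47 = 140.5 cm.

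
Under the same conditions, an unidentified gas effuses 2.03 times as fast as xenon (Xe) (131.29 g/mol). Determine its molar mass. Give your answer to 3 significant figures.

31.9 g/mol

From Graham's law, rate_X/rate_Xe = √(M_Xe/M_X).
2.03 = √(131.29/M_X)
M_X = 131.29 / 2.03² = 131.29 / 4.121 = 31.9 g/mol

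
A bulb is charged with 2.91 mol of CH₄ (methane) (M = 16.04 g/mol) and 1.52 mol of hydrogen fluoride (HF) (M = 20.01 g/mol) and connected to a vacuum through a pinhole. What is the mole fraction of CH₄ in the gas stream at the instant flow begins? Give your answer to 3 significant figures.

Each component's effusion rate ∝ (its partial pressure)·(1/√M) ∝ n_i/√M_i.
Mole fraction of CH₄ in the effusate = (n_CH₄/√M_CH₄) / (n_CH₄/√M_CH₄ + n_HF/√M_HF)
= (2.91/√16.04) / (2.91/√16.04 + 1.52/√20.01) = 0.7266/(0.7266 + 0.3398) = 0.681.

0.681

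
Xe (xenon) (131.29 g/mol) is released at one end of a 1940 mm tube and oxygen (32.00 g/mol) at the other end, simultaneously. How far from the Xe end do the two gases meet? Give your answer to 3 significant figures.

The fronts meet when d_Xe + d_O₂ = L with d_Xe/d_O₂ = √(M_O₂/M_Xe) (Graham's law). Here √(M_O₂/M_Xe) = √(32.00/131.29) = 0.4937.
With d_Xe + d_O₂ = 1940 mm, d_O₂ = 1940/(1 + 0.4937) = 1299 mm.
d_Xe = 1940 − 1299 = 641 mm.

641 mm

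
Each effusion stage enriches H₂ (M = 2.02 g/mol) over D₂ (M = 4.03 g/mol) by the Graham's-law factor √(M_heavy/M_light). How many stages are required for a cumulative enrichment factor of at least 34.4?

With α = √(4.03/2.02) per stage, ln α = ½ ln(1.99505) = 0.3453.
Need α^N ≥ 34.4 ⇒ N ≥ ln(34.4) / ln α = 3.538 / 0.3453 = 10.25.
So at least 11 stages are needed.

11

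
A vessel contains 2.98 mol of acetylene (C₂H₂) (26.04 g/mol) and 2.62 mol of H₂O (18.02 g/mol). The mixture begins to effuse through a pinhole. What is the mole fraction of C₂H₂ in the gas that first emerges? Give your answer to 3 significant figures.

0.486

Effusion rate of each component ∝ n_i/√M_i (partial pressure × 1/√M).
So x_C₂H₂ in the escaping gas = (n_C₂H₂/√M_C₂H₂) / Σ(n_i/√M_i)
= (2.98/√26.04) / (2.98/√26.04 + 2.62/√18.02) = 0.5840/(0.5840 + 0.6172) = 0.486.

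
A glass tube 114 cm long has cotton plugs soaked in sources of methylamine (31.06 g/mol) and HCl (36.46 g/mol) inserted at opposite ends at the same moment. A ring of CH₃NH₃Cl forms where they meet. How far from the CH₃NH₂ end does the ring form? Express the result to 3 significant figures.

59.3 cm

The fronts meet when d_CH₃NH₂ + d_HCl = L with d_CH₃NH₂/d_HCl = √(M_HCl/M_CH₃NH₂) (Graham's law). Here √(M_HCl/M_CH₃NH₂) = √(36.46/31.06) = 1.083.
With d_CH₃NH₂ + d_HCl = 114 cm, d_HCl = 114/(1 + 1.083) = 54.72 cm.
d_CH₃NH₂ = 114 − 54.72 = 59.3 cm.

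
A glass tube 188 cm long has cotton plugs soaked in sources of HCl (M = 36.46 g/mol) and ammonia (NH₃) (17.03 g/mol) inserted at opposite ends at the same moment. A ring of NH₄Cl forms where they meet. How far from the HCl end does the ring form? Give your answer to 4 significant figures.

Graham's law gives d_HCl/d_NH₃ = rate_HCl/rate_NH₃ = √(M_NH₃/M_HCl) = √(17.03/36.46) = 0.6834.
With d_HCl + d_NH₃ = 188 cm, d_NH₃ = 188/(1 + 0.6834) = 111.7 cm.
d_HCl = 188 − 111.7 = 76.32 cm.

76.32 cm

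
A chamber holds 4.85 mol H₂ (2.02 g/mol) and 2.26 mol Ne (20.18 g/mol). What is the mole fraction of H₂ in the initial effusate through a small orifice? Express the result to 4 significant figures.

The effusion rate of species i is ∝ p_i/√M_i ∝ n_i/√M_i.
x_H₂(eff) = (n_H₂/√M_H₂) / (n_H₂/√M_H₂ + n_Ne/√M_Ne)
= (4.85/√2.02) / (4.85/√2.02 + 2.26/√20.18) = 3.412/(3.412 + 0.5031) = 0.8715.

0.8715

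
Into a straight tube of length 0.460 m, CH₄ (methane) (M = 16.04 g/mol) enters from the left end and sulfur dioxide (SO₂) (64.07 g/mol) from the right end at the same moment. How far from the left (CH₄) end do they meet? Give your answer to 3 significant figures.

0.307 m

Distances travelled in equal time are proportional to diffusion rates, so d_CH₄/d_SO₂ = √(M_SO₂/M_CH₄) = √(64.07/16.04) = 1.999.
With d_CH₄ + d_SO₂ = 0.460 m, d_SO₂ = 0.460/(1 + 1.999) = 0.1534 m.
d_CH₄ = 0.460 − 0.1534 = 0.307 m.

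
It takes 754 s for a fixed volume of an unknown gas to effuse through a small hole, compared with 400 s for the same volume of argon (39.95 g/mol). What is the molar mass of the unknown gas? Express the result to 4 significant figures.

Since effusion rate ∝ 1/√M, t_X/t_Ar = √(M_X/M_Ar).
754/400 = 1.885 = √(M_X/39.95)
M_X = 39.95 × 1.885² = 39.95 × 3.553 = 142.0 g/mol

142.0 g/mol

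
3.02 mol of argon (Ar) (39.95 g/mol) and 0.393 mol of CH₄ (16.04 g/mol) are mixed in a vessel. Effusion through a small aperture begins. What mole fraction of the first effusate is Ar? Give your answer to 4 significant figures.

Rate_i ∝ x_i/√M_i (Graham's law weighted by mole fraction), so the effusate composition follows n_i/√M_i.
x_Ar(eff) = (n_Ar/√M_Ar) / (n_Ar/√M_Ar + n_CH₄/√M_CH₄)
= (3.02/√39.95) / (3.02/√39.95 + 0.393/√16.04) = 0.4778/(0.4778 + 0.09813) = 0.8296.

0.8296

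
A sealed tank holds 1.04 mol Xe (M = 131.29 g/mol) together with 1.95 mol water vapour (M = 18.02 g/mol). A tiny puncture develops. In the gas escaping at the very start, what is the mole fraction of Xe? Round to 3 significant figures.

The effusion rate of species i is ∝ p_i/√M_i ∝ n_i/√M_i.
Mole fraction of Xe in the effusate = (n_Xe/√M_Xe) / (n_Xe/√M_Xe + n_H₂O/√M_H₂O)
= (1.04/√131.29) / (1.04/√131.29 + 1.95/√18.02) = 0.09076/(0.09076 + 0.4594) = 0.165.

0.165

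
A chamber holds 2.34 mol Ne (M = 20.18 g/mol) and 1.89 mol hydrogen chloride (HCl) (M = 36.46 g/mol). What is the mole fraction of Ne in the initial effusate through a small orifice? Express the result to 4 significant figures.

Each component's effusion rate ∝ (its partial pressure)·(1/√M) ∝ n_i/√M_i.
Mole fraction of Ne in the effusate = (n_Ne/√M_Ne) / (n_Ne/√M_Ne + n_HCl/√M_HCl)
= (2.34/√20.18) / (2.34/√20.18 + 1.89/√36.46) = 0.5209/(0.5209 + 0.3130) = 0.6247.

0.6247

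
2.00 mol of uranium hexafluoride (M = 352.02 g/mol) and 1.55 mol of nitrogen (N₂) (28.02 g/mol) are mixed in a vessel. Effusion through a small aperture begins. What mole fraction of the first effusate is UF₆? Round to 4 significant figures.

0.2669

Effusion rate of each component ∝ n_i/√M_i (partial pressure × 1/√M).
Mole fraction of UF₆ in the effusate = (n_UF₆/√M_UF₆) / (n_UF₆/√M_UF₆ + n_N₂/√M_N₂)
= (2.00/√352.02) / (2.00/√352.02 + 1.55/√28.02) = 0.1066/(0.1066 + 0.2928) = 0.2669.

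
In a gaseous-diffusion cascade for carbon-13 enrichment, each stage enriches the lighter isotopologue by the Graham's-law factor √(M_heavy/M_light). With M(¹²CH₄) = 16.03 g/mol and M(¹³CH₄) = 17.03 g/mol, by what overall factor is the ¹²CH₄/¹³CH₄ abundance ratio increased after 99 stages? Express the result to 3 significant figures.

After 99 stages the ratio has grown by (√(17.03/16.03))^99 = (17.03/16.03)^(99/2).
= 1.06238^(99/2) = 20.0.

20.0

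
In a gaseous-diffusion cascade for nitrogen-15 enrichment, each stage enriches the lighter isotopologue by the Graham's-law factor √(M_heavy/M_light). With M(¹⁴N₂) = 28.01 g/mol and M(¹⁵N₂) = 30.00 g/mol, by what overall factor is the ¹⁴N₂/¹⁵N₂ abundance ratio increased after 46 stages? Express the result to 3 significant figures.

Each stage multiplies the ratio by α = √(30.00/28.01), so after 46 stages the overall factor is α^46 = (30.00/28.01)^(46/2).
= 1.07105^23 = 4.85.

4.85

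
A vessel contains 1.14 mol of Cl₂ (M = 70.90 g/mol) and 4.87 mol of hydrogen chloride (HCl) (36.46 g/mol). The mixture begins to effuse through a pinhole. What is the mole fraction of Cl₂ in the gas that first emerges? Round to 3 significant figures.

0.144

Effusion rate of each component ∝ n_i/√M_i (partial pressure × 1/√M).
x_Cl₂(eff) = (n_Cl₂/√M_Cl₂) / (n_Cl₂/√M_Cl₂ + n_HCl/√M_HCl)
= (1.14/√70.90) / (1.14/√70.90 + 4.87/√36.46) = 0.1354/(0.1354 + 0.8065) = 0.144.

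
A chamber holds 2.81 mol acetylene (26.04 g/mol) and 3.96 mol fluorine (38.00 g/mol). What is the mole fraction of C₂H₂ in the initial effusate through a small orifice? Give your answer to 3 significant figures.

0.462

The effusion rate of species i is ∝ p_i/√M_i ∝ n_i/√M_i.
x_C₂H₂(eff) = (n_C₂H₂/√M_C₂H₂) / (n_C₂H₂/√M_C₂H₂ + n_F₂/√M_F₂)
= (2.81/√26.04) / (2.81/√26.04 + 3.96/√38.00) = 0.5507/(0.5507 + 0.6424) = 0.462.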